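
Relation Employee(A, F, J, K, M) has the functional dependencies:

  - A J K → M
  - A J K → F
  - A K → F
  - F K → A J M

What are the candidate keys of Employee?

{A, K}; {F, K}

Attribute K never appears on the right-hand side of any dependency, so K must belong to every candidate key.
{K}⁺ = {K}, which is not all of the schema, so we must add further attributes.
{A, K}⁺: AK→F adds F; FK→AJM adds J, M → {A, F, J, K, M}. Minimal: {K}⁺ = {K}; {A}⁺ = {A} — none reach the full schema.
{F, K}⁺: FK→AJM adds A, J, M → {A, F, J, K, M}. Minimal: {K}⁺ = {K}; {F}⁺ = {F} — none reach the full schema.
Any other superkey contains one of these as a subset, so there are no further candidate keys.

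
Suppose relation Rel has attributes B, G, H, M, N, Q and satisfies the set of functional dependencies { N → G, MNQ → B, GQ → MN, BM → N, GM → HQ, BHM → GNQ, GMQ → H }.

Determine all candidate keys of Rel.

{B, M}⁺: BM→N adds N; N→G adds G; GM→HQ adds H, Q → {B, G, H, M, N, Q}. Minimal: {M}⁺ = {M}; {B}⁺ = {B} — none reach the full schema.
{G, M}⁺: GM→HQ adds H, Q; GQ→MN adds N; MNQ→B adds B → {B, G, H, M, N, Q}. Minimal: {M}⁺ = {M}; {G}⁺ = {G} — none reach the full schema.
{G, Q}⁺: GQ→MN adds M, N; GM→HQ adds H; MNQ→B adds B → {B, G, H, M, N, Q}. Minimal: {Q}⁺ = {Q}; {G}⁺ = {G} — none reach the full schema.
{M, N}⁺: N→G adds G; GM→HQ adds H, Q; MNQ→B adds B → {B, G, H, M, N, Q}. Minimal: {N}⁺ = {G, N}; {M}⁺ = {M} — none reach the full schema.
{N, Q}⁺: N→G adds G; GQ→MN adds M; GM→HQ adds H; MNQ→B adds B → {B, G, H, M, N, Q}. Minimal: {Q}⁺ = {Q}; {N}⁺ = {G, N} — none reach the full schema.
Any other superkey contains one of these as a subset, so there are no further candidate keys.

{B, M}, {G, M}, {G, Q}, {M, N}, {N, Q}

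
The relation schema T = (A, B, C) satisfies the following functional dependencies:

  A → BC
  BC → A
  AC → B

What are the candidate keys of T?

(A), (B, C)

{A}⁺: A→BC adds B, C → {A, B, C}.
{B, C}⁺: BC→A adds A → {A, B, C}. Minimal: {C}⁺ = {C}; {B}⁺ = {B} — none reach the full schema.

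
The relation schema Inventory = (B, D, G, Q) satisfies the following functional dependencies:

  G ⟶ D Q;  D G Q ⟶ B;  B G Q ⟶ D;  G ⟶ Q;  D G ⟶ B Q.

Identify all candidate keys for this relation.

Attribute G never appears on the right-hand side of any dependency, so G must belong to every candidate key.
{G}⁺ = {B, D, G, Q}, which is all of the schema, so {G} is the only candidate key.

{G}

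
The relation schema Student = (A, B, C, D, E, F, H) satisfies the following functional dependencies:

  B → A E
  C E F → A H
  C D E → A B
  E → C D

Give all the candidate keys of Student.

Attribute F never appears on the right-hand side of any dependency, so F must belong to every candidate key.
{F}⁺ = {F}, which is not all of the schema, so we must add further attributes.
{B, F}⁺: B→AE adds A, E; E→CD adds C, D; CEF→AH adds H → {A, B, C, D, E, F, H}.
{E, F}⁺: E→CD adds C, D; CEF→AH adds A, H; CDE→AB adds B → {A, B, C, D, E, F, H}.

BF; EF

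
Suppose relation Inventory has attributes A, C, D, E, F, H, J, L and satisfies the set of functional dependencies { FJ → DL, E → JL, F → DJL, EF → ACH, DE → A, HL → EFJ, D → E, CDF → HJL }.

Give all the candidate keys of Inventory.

{F}⁺: F→DJL adds D, J, L; D→E adds E; EF→ACH adds A, C, H → {A, C, D, E, F, H, J, L}.
{D, H}⁺: D→E adds E; E→JL adds J, L; DE→A adds A; HL→EFJ adds F; EF→ACH adds C → {A, C, D, E, F, H, J, L}. Minimal: {H}⁺ = {H}; {D}⁺ = {A, D, E, J, L} — none reach the full schema.
{E, H}⁺: E→JL adds J, L; HL→EFJ adds F; FJ→DL adds D; EF→ACH adds A, C → {A, C, D, E, F, H, J, L}. Minimal: {H}⁺ = {H}; {E}⁺ = {E, J, L} — none reach the full schema.
{H, L}⁺: HL→EFJ adds E, F, J; FJ→DL adds D; EF→ACH adds A, C → {A, C, D, E, F, H, J, L}. Minimal: {L}⁺ = {L}; {H}⁺ = {H} — none reach the full schema.

{F}, {D, H}, {E, H}, {H, L}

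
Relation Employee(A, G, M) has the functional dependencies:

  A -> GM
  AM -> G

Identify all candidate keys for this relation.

Attribute A never appears on the right-hand side of any dependency, so A must belong to every candidate key.
{A}⁺ = {A, G, M}, which is all of the schema, so {A} is the only candidate key.

{A}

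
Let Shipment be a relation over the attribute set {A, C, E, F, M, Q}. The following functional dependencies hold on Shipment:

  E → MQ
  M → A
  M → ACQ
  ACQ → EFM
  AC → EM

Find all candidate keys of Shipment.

{E}⁺: E→MQ adds M, Q; M→A adds A; M→ACQ adds C; ACQ→EFM adds F → {A, C, E, F, M, Q}.
{M}⁺: M→A adds A; M→ACQ adds C, Q; ACQ→EFM adds E, F → {A, C, E, F, M, Q}.
{A, C}⁺: AC→EM adds E, M; E→MQ adds Q; ACQ→EFM adds F → {A, C, E, F, M, Q}. Minimal: {C}⁺ = {C}; {A}⁺ = {A} — none reach the full schema.

{E}, {M}, {A, C}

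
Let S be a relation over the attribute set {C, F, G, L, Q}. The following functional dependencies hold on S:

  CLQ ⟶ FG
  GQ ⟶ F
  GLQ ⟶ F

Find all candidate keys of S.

Attributes C, L, Q never appear on any right-hand side, so every candidate key must contain {C, L, Q}.
{C, L, Q}⁺ = {C, F, G, L, Q}, which is all of the schema, so {C, L, Q} is the only candidate key.

{C, L, Q}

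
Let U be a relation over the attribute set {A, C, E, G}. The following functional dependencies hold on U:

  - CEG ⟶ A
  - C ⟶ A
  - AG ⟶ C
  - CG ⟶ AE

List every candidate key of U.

Attribute G never appears on the right-hand side of any dependency, so G must belong to every candidate key.
{G}⁺ = {G}, which is not all of the schema, so we must add further attributes.
{A, G}⁺: AG→C adds C; CG→AE adds E → {A, C, E, G}.
{C, G}⁺: C→A adds A; CG→AE adds E → {A, C, E, G}.

{A, G}, {C, G}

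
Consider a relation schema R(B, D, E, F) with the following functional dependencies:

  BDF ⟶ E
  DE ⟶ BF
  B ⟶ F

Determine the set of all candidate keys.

Attribute D never appears on the right-hand side of any dependency, so D must belong to every candidate key.
{D}⁺ = {D}, which is not all of the schema, so we must add further attributes.
{B, D}⁺: B→F adds F; BDF→E adds E → {B, D, E, F}. Minimal: {D}⁺ = {D}; {B}⁺ = {B, F} — none reach the full schema.
{D, E}⁺: DE→BF adds B, F → {B, D, E, F}. Minimal: {E}⁺ = {E}; {D}⁺ = {D} — none reach the full schema.
Any other superkey contains one of these as a subset, so there are no further candidate keys.

(B, D), (D, E)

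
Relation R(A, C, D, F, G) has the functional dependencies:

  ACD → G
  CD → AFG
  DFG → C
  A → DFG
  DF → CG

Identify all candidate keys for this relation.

{A}⁺: A→DFG adds D, F, G; DF→CG adds C → {A, C, D, F, G}.
{C, D}⁺: CD→AFG adds A, F, G → {A, C, D, F, G}. Minimal: {D}⁺ = {D}; {C}⁺ = {C} — none reach the full schema.
{D, F}⁺: DF→CG adds C, G; CD→AFG adds A → {A, C, D, F, G}. Minimal: {F}⁺ = {F}; {D}⁺ = {D} — none reach the full schema.
Any other superkey contains one of these as a subset, so there are no further candidate keys.

{A}, {C, D}, {D, F}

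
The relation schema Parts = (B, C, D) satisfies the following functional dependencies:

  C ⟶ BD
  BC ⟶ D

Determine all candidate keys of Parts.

C

Attribute C never appears on the right-hand side of any dependency, so C must belong to every candidate key.
{C}⁺ = {B, C, D}, which is all of the schema, so {C} is the only candidate key.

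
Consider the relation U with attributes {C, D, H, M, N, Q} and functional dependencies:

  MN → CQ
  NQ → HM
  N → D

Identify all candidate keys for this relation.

(M, N); (N, Q)

Attribute N never appears on the right-hand side of any dependency, so N must belong to every candidate key.
{N}⁺ = {D, N}, which is not all of the schema, so we must add further attributes.
{M, N}⁺: MN→CQ adds C, Q; NQ→HM adds H; N→D adds D → {C, D, H, M, N, Q}. Minimal: {N}⁺ = {D, N}; {M}⁺ = {M} — none reach the full schema.
{N, Q}⁺: NQ→HM adds H, M; N→D adds D; MN→CQ adds C → {C, D, H, M, N, Q}. Minimal: {Q}⁺ = {Q}; {N}⁺ = {D, N} — none reach the full schema.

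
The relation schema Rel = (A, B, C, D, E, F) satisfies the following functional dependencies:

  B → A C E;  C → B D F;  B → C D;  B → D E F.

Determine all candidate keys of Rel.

{B}⁺: B→ACE adds A, C, E; C→BDF adds D, F → {A, B, C, D, E, F}.
{C}⁺: C→BDF adds B, D, F; B→DEF adds E; B→ACE adds A → {A, B, C, D, E, F}.
Any other superkey contains one of these as a subset, so there are no further candidate keys.

B, C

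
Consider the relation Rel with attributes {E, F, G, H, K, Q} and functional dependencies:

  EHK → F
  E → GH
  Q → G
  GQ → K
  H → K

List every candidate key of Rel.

{E, Q}⁺: E→GH adds G, H; GQ→K adds K; EHK→F adds F → {E, F, G, H, K, Q}. Minimal: {Q}⁺ = {G, K, Q}; {E}⁺ = {E, F, G, H, K} — none reach the full schema.

(E, Q)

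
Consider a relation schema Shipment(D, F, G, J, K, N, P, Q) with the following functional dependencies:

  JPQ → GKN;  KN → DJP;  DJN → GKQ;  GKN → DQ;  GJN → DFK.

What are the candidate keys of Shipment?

{K, N}⁺: KN→DJP adds D, J, P; DJN→GKQ adds G, Q; GJN→DFK adds F → {D, F, G, J, K, N, P, Q}.
{D, J, N}⁺: DJN→GKQ adds G, K, Q; GJN→DFK adds F; KN→DJP adds P → {D, F, G, J, K, N, P, Q}.
{G, J, N}⁺: GJN→DFK adds D, F, K; KN→DJP adds P; DJN→GKQ adds Q → {D, F, G, J, K, N, P, Q}.
{J, P, Q}⁺: JPQ→GKN adds G, K, N; KN→DJP adds D; GJN→DFK adds F → {D, F, G, J, K, N, P, Q}.
Any other superkey contains one of these as a subset, so there are no further candidate keys.

(K, N), (D, J, N), (G, J, N), (J, P, Q)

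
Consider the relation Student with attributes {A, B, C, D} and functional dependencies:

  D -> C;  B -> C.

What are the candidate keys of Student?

{A, B, D}⁺: D→C adds C → {A, B, C, D}.
No other minimal superkey exists.

{A, B, D}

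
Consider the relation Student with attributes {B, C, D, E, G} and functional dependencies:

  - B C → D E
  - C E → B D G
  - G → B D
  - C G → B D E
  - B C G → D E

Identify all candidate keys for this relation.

Attribute C never appears on the right-hand side of any dependency, so C must belong to every candidate key.
{C}⁺ = {C}, which is not all of the schema, so we must add further attributes.
{B, C}⁺: BC→DE adds D, E; CE→BDG adds G → {B, C, D, E, G}. Minimal: {C}⁺ = {C}; {B}⁺ = {B} — none reach the full schema.
{C, E}⁺: CE→BDG adds B, D, G → {B, C, D, E, G}. Minimal: {E}⁺ = {E}; {C}⁺ = {C} — none reach the full schema.
{C, G}⁺: G→BD adds B, D; CG→BDE adds E → {B, C, D, E, G}. Minimal: {G}⁺ = {B, D, G}; {C}⁺ = {C} — none reach the full schema.

{B, C}; {C, E}; {C, G}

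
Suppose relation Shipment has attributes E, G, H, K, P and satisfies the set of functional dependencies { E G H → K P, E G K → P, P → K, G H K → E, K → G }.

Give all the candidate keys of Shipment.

{H, K}⁺: K→G adds G; GHK→E adds E; EGH→KP adds P → {E, G, H, K, P}. Minimal: {K}⁺ = {G, K}; {H}⁺ = {H} — none reach the full schema.
{H, P}⁺: P→K adds K; K→G adds G; GHK→E adds E → {E, G, H, K, P}. Minimal: {P}⁺ = {G, K, P}; {H}⁺ = {H} — none reach the full schema.
{E, G, H}⁺: EGH→KP adds K, P → {E, G, H, K, P}. Minimal: {G, H}⁺ = {G, H}; {E, H}⁺ = {E, H}; {E, G}⁺ = {E, G} — none reach the full schema.
Any other superkey contains one of these as a subset, so there are no further candidate keys.

HK, HP, EGH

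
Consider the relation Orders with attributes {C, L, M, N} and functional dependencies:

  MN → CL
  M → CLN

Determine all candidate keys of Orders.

(M)

{M}⁺: M→CLN adds C, L, N → {C, L, M, N}.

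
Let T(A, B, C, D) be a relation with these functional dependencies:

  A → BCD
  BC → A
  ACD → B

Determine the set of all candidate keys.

{A}, {B, C}

{A}⁺: A→BCD adds B, C, D → {A, B, C, D}.
{B, C}⁺: BC→A adds A; A→BCD adds D → {A, B, C, D}. Minimal: {C}⁺ = {C}; {B}⁺ = {B} — none reach the full schema.
Any other superkey contains one of these as a subset, so there are no further candidate keys.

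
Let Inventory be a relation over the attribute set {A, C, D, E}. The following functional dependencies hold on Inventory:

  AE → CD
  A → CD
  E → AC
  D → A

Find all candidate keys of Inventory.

Attribute E never appears on the right-hand side of any dependency, so E must belong to every candidate key.
{E}⁺ = {A, C, D, E}, which is all of the schema, so {E} is the only candidate key.

{E}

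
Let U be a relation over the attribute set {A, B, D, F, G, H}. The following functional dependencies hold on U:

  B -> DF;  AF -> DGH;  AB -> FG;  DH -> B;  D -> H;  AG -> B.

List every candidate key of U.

{A, B}, {A, D}, {A, F}, {A, G}

{A, B}⁺: B→DF adds D, F; AF→DGH adds G, H → {A, B, D, F, G, H}. Minimal: {B}⁺ = {B, D, F, H}; {A}⁺ = {A} — none reach the full schema.
{A, D}⁺: D→H adds H; DH→B adds B; B→DF adds F; AF→DGH adds G → {A, B, D, F, G, H}. Minimal: {D}⁺ = {B, D, F, H}; {A}⁺ = {A} — none reach the full schema.
{A, F}⁺: AF→DGH adds D, G, H; DH→B adds B → {A, B, D, F, G, H}. Minimal: {F}⁺ = {F}; {A}⁺ = {A} — none reach the full schema.
{A, G}⁺: AG→B adds B; B→DF adds D, F; AF→DGH adds H → {A, B, D, F, G, H}. Minimal: {G}⁺ = {G}; {A}⁺ = {A} — none reach the full schema.
Any other superkey contains one of these as a subset, so there are no further candidate keys.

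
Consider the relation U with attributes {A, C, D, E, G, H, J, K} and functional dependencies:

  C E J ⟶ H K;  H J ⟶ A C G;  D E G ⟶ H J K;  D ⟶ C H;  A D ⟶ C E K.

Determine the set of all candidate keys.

(D, J); (A, D, G); (D, E, G)

Attribute D never appears on the right-hand side of any dependency, so D must belong to every candidate key.
{D}⁺ = {C, D, H}, which is not all of the schema, so we must add further attributes.
{D, J}⁺: D→CH adds C, H; HJ→ACG adds A, G; AD→CEK adds E, K → {A, C, D, E, G, H, J, K}.
{A, D, G}⁺: D→CH adds C, H; AD→CEK adds E, K; DEG→HJK adds J → {A, C, D, E, G, H, J, K}.
{D, E, G}⁺: DEG→HJK adds H, J, K; D→CH adds C; HJ→ACG adds A → {A, C, D, E, G, H, J, K}.
Any other superkey contains one of these as a subset, so there are no further candidate keys.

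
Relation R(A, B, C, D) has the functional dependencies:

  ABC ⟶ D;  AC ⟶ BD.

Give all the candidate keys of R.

{A, C}

Attributes A, C never appear on any right-hand side, so every candidate key must contain {A, C}.
{A, C}⁺ = {A, B, C, D}, which is all of the schema, so {A, C} is the only candidate key.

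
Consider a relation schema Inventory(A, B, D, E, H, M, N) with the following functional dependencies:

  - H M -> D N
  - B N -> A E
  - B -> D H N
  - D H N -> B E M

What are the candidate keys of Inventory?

{B}, {H, M}, {D, H, N}

{B}⁺: B→DHN adds D, H, N; DHN→BEM adds E, M; BN→AE adds A → {A, B, D, E, H, M, N}.
{H, M}⁺: HM→DN adds D, N; DHN→BEM adds B, E; BN→AE adds A → {A, B, D, E, H, M, N}. Minimal: {M}⁺ = {M}; {H}⁺ = {H} — none reach the full schema.
{D, H, N}⁺: DHN→BEM adds B, E, M; BN→AE adds A → {A, B, D, E, H, M, N}. Minimal: {H, N}⁺ = {H, N}; {D, N}⁺ = {D, N}; {D, H}⁺ = {D, H} — none reach the full schema.
Any other superkey contains one of these as a subset, so there are no further candidate keys.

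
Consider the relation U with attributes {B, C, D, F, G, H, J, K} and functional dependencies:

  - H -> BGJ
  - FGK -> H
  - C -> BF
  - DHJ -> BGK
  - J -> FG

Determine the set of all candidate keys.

{C, D, H}⁺: H→BGJ adds B, G, J; C→BF adds F; DHJ→BGK adds K → {B, C, D, F, G, H, J, K}. Minimal: {D, H}⁺ = {B, D, F, G, H, J, K}; {C, H}⁺ = {B, C, F, G, H, J}; {C, D}⁺ = {B, C, D, F} — none reach the full schema.
{C, D, G, K}⁺: C→BF adds B, F; FGK→H adds H; H→BGJ adds J → {B, C, D, F, G, H, J, K}. Minimal: {D, G, K}⁺ = {D, G, K}; {C, G, K}⁺ = {B, C, F, G, H, J, K}; {C, D, K}⁺ = {B, C, D, F, K}; … — none reach the full schema.
{C, D, J, K}⁺: C→BF adds B, F; J→FG adds G; FGK→H adds H → {B, C, D, F, G, H, J, K}. Minimal: {D, J, K}⁺ = {B, D, F, G, H, J, K}; {C, J, K}⁺ = {B, C, F, G, H, J, K}; {C, D, K}⁺ = {B, C, D, F, K}; … — none reach the full schema.
Any other superkey contains one of these as a subset, so there are no further candidate keys.

{C, D, H}, {C, D, G, K}, {C, D, J, K}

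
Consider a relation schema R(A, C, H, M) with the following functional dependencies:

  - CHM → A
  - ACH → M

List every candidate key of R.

Attributes C, H never appear on any right-hand side, so every candidate key must contain {C, H}.
{C, H}⁺ = {C, H}, which is not all of the schema, so we must add further attributes.
{A, C, H}⁺: ACH→M adds M → {A, C, H, M}. Minimal: {C, H}⁺ = {C, H}; {A, H}⁺ = {A, H}; {A, C}⁺ = {A, C} — none reach the full schema.
{C, H, M}⁺: CHM→A adds A → {A, C, H, M}. Minimal: {H, M}⁺ = {H, M}; {C, M}⁺ = {C, M}; {C, H}⁺ = {C, H} — none reach the full schema.
Any other superkey contains one of these as a subset, so there are no further candidate keys.

{A, C, H}, {C, H, M}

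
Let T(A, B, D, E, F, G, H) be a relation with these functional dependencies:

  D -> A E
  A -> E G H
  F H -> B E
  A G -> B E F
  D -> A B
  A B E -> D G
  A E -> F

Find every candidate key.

{A}⁺: A→EGH adds E, G, H; AG→BEF adds B, F; ABE→DG adds D → {A, B, D, E, F, G, H}.
{D}⁺: D→AE adds A, E; A→EGH adds G, H; AG→BEF adds B, F → {A, B, D, E, F, G, H}.
Any other superkey contains one of these as a subset, so there are no further candidate keys.

{A}, {D}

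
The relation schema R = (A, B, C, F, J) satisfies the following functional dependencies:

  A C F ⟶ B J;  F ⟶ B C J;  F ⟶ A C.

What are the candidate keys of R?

Attribute F never appears on the right-hand side of any dependency, so F must belong to every candidate key.
{F}⁺ = {A, B, C, F, J}, which is all of the schema, so {F} is the only candidate key.

{F}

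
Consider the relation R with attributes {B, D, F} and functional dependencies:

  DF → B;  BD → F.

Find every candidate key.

{B, D}, {D, F}

Attribute D never appears on the right-hand side of any dependency, so D must belong to every candidate key.
{D}⁺ = {D}, which is not all of the schema, so we must add further attributes.
{B, D}⁺: BD→F adds F → {B, D, F}.
{D, F}⁺: DF→B adds B → {B, D, F}.
Any other superkey contains one of these as a subset, so there are no further candidate keys.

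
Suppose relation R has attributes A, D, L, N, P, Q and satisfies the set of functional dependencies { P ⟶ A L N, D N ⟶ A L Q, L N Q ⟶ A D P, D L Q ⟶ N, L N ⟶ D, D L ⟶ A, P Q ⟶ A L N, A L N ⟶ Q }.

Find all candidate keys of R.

{P}; {D, N}; {L, N}; {D, L, Q}

{P}⁺: P→ALN adds A, L, N; LN→D adds D; ALN→Q adds Q → {A, D, L, N, P, Q}.
{D, N}⁺: DN→ALQ adds A, L, Q; LNQ→ADP adds P → {A, D, L, N, P, Q}.
{L, N}⁺: LN→D adds D; DL→A adds A; ALN→Q adds Q; LNQ→ADP adds P → {A, D, L, N, P, Q}.
{D, L, Q}⁺: DLQ→N adds N; DL→A adds A; LNQ→ADP adds P → {A, D, L, N, P, Q}.
Any other superkey contains one of these as a subset, so there are no further candidate keys.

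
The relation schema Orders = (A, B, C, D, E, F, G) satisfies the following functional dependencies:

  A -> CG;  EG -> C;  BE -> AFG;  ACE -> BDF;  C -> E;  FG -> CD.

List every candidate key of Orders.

{A}⁺: A→CG adds C, G; C→E adds E; ACE→BDF adds B, D, F → {A, B, C, D, E, F, G}.
{B, C}⁺: C→E adds E; BE→AFG adds A, F, G; ACE→BDF adds D → {A, B, C, D, E, F, G}. Minimal: {C}⁺ = {C, E}; {B}⁺ = {B} — none reach the full schema.
{B, E}⁺: BE→AFG adds A, F, G; FG→CD adds C, D → {A, B, C, D, E, F, G}. Minimal: {E}⁺ = {E}; {B}⁺ = {B} — none reach the full schema.
{B, F, G}⁺: FG→CD adds C, D; C→E adds E; BE→AFG adds A → {A, B, C, D, E, F, G}. Minimal: {F, G}⁺ = {C, D, E, F, G}; {B, G}⁺ = {B, G}; {B, F}⁺ = {B, F} — none reach the full schema.
Any other superkey contains one of these as a subset, so there are no further candidate keys.

(A); (B, C); (B, E); (B, F, G)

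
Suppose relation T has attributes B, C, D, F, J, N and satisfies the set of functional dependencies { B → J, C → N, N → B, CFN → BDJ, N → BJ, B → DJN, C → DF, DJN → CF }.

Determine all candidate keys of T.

B; C; N

{B}⁺: B→J adds J; B→DJN adds D, N; DJN→CF adds C, F → {B, C, D, F, J, N}.
{C}⁺: C→N adds N; N→B adds B; N→BJ adds J; B→DJN adds D; C→DF adds F → {B, C, D, F, J, N}.
{N}⁺: N→B adds B; N→BJ adds J; B→DJN adds D; DJN→CF adds C, F → {B, C, D, F, J, N}.
Any other superkey contains one of these as a subset, so there are no further candidate keys.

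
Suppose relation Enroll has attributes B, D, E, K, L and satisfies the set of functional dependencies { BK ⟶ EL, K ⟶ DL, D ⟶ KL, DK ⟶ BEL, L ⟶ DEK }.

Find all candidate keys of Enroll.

{D}⁺: D→KL adds K, L; DK→BEL adds B, E → {B, D, E, K, L}.
{K}⁺: K→DL adds D, L; DK→BEL adds B, E → {B, D, E, K, L}.
{L}⁺: L→DEK adds D, E, K; DK→BEL adds B → {B, D, E, K, L}.

{D}; {K}; {L}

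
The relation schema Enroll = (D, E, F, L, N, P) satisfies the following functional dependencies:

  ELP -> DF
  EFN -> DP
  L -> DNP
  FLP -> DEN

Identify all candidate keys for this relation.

{E, L}⁺: L→DNP adds D, N, P; ELP→DF adds F → {D, E, F, L, N, P}. Minimal: {L}⁺ = {D, L, N, P}; {E}⁺ = {E} — none reach the full schema.
{F, L}⁺: L→DNP adds D, N, P; FLP→DEN adds E → {D, E, F, L, N, P}. Minimal: {L}⁺ = {D, L, N, P}; {F}⁺ = {F} — none reach the full schema.

{E, L}; {F, L}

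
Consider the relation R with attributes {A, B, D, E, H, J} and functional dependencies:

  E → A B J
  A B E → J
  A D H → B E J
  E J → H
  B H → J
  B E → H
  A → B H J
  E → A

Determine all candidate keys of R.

{A, D}, {D, E}

Attribute D never appears on the right-hand side of any dependency, so D must belong to every candidate key.
{D}⁺ = {D}, which is not all of the schema, so we must add further attributes.
{A, D}⁺: A→BHJ adds B, H, J; ADH→BEJ adds E → {A, B, D, E, H, J}. Minimal: {D}⁺ = {D}; {A}⁺ = {A, B, H, J} — none reach the full schema.
{D, E}⁺: E→ABJ adds A, B, J; EJ→H adds H → {A, B, D, E, H, J}. Minimal: {E}⁺ = {A, B, E, H, J}; {D}⁺ = {D} — none reach the full schema.
Any other superkey contains one of these as a subset, so there are no further candidate keys.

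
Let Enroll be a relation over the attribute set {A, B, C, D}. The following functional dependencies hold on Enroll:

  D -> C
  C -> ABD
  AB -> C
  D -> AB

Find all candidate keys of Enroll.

{C}, {D}, {A, B}

{C}⁺: C→ABD adds A, B, D → {A, B, C, D}.
{D}⁺: D→C adds C; C→ABD adds A, B → {A, B, C, D}.
{A, B}⁺: AB→C adds C; C→ABD adds D → {A, B, C, D}.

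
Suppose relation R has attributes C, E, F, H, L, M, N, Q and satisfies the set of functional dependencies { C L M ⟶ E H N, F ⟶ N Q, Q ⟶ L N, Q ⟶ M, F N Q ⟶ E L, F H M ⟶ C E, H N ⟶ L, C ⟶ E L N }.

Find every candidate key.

Attribute F never appears on the right-hand side of any dependency, so F must belong to every candidate key.
{F}⁺ = {E, F, L, M, N, Q}, which is not all of the schema, so we must add further attributes.
{C, F}⁺: F→NQ adds N, Q; Q→LN adds L; Q→M adds M; FNQ→EL adds E; CLM→EHN adds H → {C, E, F, H, L, M, N, Q}.
{F, H}⁺: F→NQ adds N, Q; Q→LN adds L; Q→M adds M; FNQ→EL adds E; FHM→CE adds C → {C, E, F, H, L, M, N, Q}.
Any other superkey contains one of these as a subset, so there are no further candidate keys.

(C, F), (F, H)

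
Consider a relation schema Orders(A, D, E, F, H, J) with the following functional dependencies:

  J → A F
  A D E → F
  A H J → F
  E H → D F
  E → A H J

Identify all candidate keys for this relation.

(E)

Attribute E never appears on the right-hand side of any dependency, so E must belong to every candidate key.
{E}⁺ = {A, D, E, F, H, J}, which is all of the schema, so {E} is the only candidate key.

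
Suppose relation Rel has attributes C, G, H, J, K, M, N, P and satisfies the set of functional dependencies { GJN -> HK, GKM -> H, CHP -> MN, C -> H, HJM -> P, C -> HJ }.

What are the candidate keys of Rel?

(C, G, M), (C, G, P)

Attributes C, G never appear on any right-hand side, so every candidate key must contain {C, G}.
{C, G}⁺ = {C, G, H, J}, which is not all of the schema, so we must add further attributes.
{C, G, M}⁺: C→H adds H; C→HJ adds J; HJM→P adds P; CHP→MN adds N; GJN→HK adds K → {C, G, H, J, K, M, N, P}. Minimal: {G, M}⁺ = {G, M}; {C, M}⁺ = {C, H, J, M, N, P}; {C, G}⁺ = {C, G, H, J} — none reach the full schema.
{C, G, P}⁺: C→H adds H; C→HJ adds J; CHP→MN adds M, N; GJN→HK adds K → {C, G, H, J, K, M, N, P}. Minimal: {G, P}⁺ = {G, P}; {C, P}⁺ = {C, H, J, M, N, P}; {C, G}⁺ = {C, G, H, J} — none reach the full schema.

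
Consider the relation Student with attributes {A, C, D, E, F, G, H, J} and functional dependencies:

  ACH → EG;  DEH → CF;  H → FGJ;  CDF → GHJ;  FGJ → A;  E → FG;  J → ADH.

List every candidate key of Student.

{C, H}⁺: H→FGJ adds F, G, J; FGJ→A adds A; J→ADH adds D; ACH→EG adds E → {A, C, D, E, F, G, H, J}.
{C, J}⁺: J→ADH adds A, D, H; ACH→EG adds E, G; DEH→CF adds F → {A, C, D, E, F, G, H, J}.
{E, H}⁺: H→FGJ adds F, G, J; FGJ→A adds A; J→ADH adds D; DEH→CF adds C → {A, C, D, E, F, G, H, J}.
{E, J}⁺: E→FG adds F, G; J→ADH adds A, D, H; DEH→CF adds C → {A, C, D, E, F, G, H, J}.
{C, D, E}⁺: E→FG adds F, G; CDF→GHJ adds H, J; FGJ→A adds A → {A, C, D, E, F, G, H, J}.
{C, D, F}⁺: CDF→GHJ adds G, H, J; FGJ→A adds A; ACH→EG adds E → {A, C, D, E, F, G, H, J}.

{C, H}, {C, J}, {E, H}, {E, J}, {C, D, E}, {C, D, F}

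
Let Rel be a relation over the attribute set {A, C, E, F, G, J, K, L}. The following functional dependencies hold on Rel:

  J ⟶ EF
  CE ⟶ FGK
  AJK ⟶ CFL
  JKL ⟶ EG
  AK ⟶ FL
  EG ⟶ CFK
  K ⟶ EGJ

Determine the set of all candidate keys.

{A, K}, {A, C, E}, {A, C, J}, {A, E, G}, {A, G, J}

Attribute A never appears on the right-hand side of any dependency, so A must belong to every candidate key.
{A}⁺ = {A}, which is not all of the schema, so we must add further attributes.
{A, K}⁺: AK→FL adds F, L; K→EGJ adds E, G, J; AJK→CFL adds C → {A, C, E, F, G, J, K, L}. Minimal: {K}⁺ = {C, E, F, G, J, K}; {A}⁺ = {A} — none reach the full schema.
{A, C, E}⁺: CE→FGK adds F, G, K; AK→FL adds L; K→EGJ adds J → {A, C, E, F, G, J, K, L}. Minimal: {C, E}⁺ = {C, E, F, G, J, K}; {A, E}⁺ = {A, E}; {A, C}⁺ = {A, C} — none reach the full schema.
{A, C, J}⁺: J→EF adds E, F; CE→FGK adds G, K; AJK→CFL adds L → {A, C, E, F, G, J, K, L}. Minimal: {C, J}⁺ = {C, E, F, G, J, K}; {A, J}⁺ = {A, E, F, J}; {A, C}⁺ = {A, C} — none reach the full schema.
{A, E, G}⁺: EG→CFK adds C, F, K; K→EGJ adds J; AJK→CFL adds L → {A, C, E, F, G, J, K, L}. Minimal: {E, G}⁺ = {C, E, F, G, J, K}; {A, G}⁺ = {A, G}; {A, E}⁺ = {A, E} — none reach the full schema.
{A, G, J}⁺: J→EF adds E, F; EG→CFK adds C, K; AJK→CFL adds L → {A, C, E, F, G, J, K, L}. Minimal: {G, J}⁺ = {C, E, F, G, J, K}; {A, J}⁺ = {A, E, F, J}; {A, G}⁺ = {A, G} — none reach the full schema.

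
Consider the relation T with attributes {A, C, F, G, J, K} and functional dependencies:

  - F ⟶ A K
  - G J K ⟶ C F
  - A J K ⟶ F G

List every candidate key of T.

FJ; AJK; GJK

Attribute J never appears on the right-hand side of any dependency, so J must belong to every candidate key.
{J}⁺ = {J}, which is not all of the schema, so we must add further attributes.
{F, J}⁺: F→AK adds A, K; AJK→FG adds G; GJK→CF adds C → {A, C, F, G, J, K}.
{A, J, K}⁺: AJK→FG adds F, G; GJK→CF adds C → {A, C, F, G, J, K}.
{G, J, K}⁺: GJK→CF adds C, F; F→AK adds A → {A, C, F, G, J, K}.
Any other superkey contains one of these as a subset, so there are no further candidate keys.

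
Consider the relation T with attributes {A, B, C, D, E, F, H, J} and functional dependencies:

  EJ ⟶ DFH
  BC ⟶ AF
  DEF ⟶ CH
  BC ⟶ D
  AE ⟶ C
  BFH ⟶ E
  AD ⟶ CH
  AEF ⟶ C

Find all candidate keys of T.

Attributes B, J never appear on any right-hand side, so every candidate key must contain {B, J}.
{B, J}⁺ = {B, J}, which is not all of the schema, so we must add further attributes.
{B, C, J}⁺: BC→AF adds A, F; BC→D adds D; AD→CH adds H; BFH→E adds E → {A, B, C, D, E, F, H, J}. Minimal: {C, J}⁺ = {C, J}; {B, J}⁺ = {B, J}; {B, C}⁺ = {A, B, C, D, E, F, H} — none reach the full schema.
{B, E, J}⁺: EJ→DFH adds D, F, H; DEF→CH adds C; BC→AF adds A → {A, B, C, D, E, F, H, J}. Minimal: {E, J}⁺ = {C, D, E, F, H, J}; {B, J}⁺ = {B, J}; {B, E}⁺ = {B, E} — none reach the full schema.
{A, B, D, J}⁺: AD→CH adds C, H; BC→AF adds F; BFH→E adds E → {A, B, C, D, E, F, H, J}. Minimal: {B, D, J}⁺ = {B, D, J}; {A, D, J}⁺ = {A, C, D, H, J}; {A, B, J}⁺ = {A, B, J}; … — none reach the full schema.
{B, F, H, J}⁺: BFH→E adds E; EJ→DFH adds D; DEF→CH adds C; BC→AF adds A → {A, B, C, D, E, F, H, J}. Minimal: {F, H, J}⁺ = {F, H, J}; {B, H, J}⁺ = {B, H, J}; {B, F, J}⁺ = {B, F, J}; … — none reach the full schema.

(B, C, J), (B, E, J), (A, B, D, J), (B, F, H, J)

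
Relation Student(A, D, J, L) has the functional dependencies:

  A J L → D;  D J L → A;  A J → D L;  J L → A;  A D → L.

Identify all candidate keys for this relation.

{A, J}⁺: AJ→DL adds D, L → {A, D, J, L}. Minimal: {J}⁺ = {J}; {A}⁺ = {A} — none reach the full schema.
{J, L}⁺: JL→A adds A; AJL→D adds D → {A, D, J, L}. Minimal: {L}⁺ = {L}; {J}⁺ = {J} — none reach the full schema.

{A, J}, {J, L}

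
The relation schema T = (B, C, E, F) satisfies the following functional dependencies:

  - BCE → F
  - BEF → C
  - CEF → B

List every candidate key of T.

(B, C, E), (B, E, F), (C, E, F)

Attribute E never appears on the right-hand side of any dependency, so E must belong to every candidate key.
{E}⁺ = {E}, which is not all of the schema, so we must add further attributes.
{B, C, E}⁺: BCE→F adds F → {B, C, E, F}.
{B, E, F}⁺: BEF→C adds C → {B, C, E, F}.
{C, E, F}⁺: CEF→B adds B → {B, C, E, F}.
Any other superkey contains one of these as a subset, so there are no further candidate keys.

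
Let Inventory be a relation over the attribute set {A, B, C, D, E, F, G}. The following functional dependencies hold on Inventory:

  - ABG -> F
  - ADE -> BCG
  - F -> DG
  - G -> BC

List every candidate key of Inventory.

{A, D, E}, {A, E, F}, {A, E, G}

Attributes A, E never appear on any right-hand side, so every candidate key must contain {A, E}.
{A, E}⁺ = {A, E}, which is not all of the schema, so we must add further attributes.
{A, D, E}⁺: ADE→BCG adds B, C, G; ABG→F adds F → {A, B, C, D, E, F, G}. Minimal: {D, E}⁺ = {D, E}; {A, E}⁺ = {A, E}; {A, D}⁺ = {A, D} — none reach the full schema.
{A, E, F}⁺: F→DG adds D, G; G→BC adds B, C → {A, B, C, D, E, F, G}. Minimal: {E, F}⁺ = {B, C, D, E, F, G}; {A, F}⁺ = {A, B, C, D, F, G}; {A, E}⁺ = {A, E} — none reach the full schema.
{A, E, G}⁺: G→BC adds B, C; ABG→F adds F; F→DG adds D → {A, B, C, D, E, F, G}. Minimal: {E, G}⁺ = {B, C, E, G}; {A, G}⁺ = {A, B, C, D, F, G}; {A, E}⁺ = {A, E} — none reach the full schema.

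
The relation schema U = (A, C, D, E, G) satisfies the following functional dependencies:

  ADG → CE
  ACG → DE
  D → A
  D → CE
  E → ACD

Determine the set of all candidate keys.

DG, EG, ACG

Attribute G never appears on the right-hand side of any dependency, so G must belong to every candidate key.
{G}⁺ = {G}, which is not all of the schema, so we must add further attributes.
{D, G}⁺: D→A adds A; D→CE adds C, E → {A, C, D, E, G}. Minimal: {G}⁺ = {G}; {D}⁺ = {A, C, D, E} — none reach the full schema.
{E, G}⁺: E→ACD adds A, C, D → {A, C, D, E, G}. Minimal: {G}⁺ = {G}; {E}⁺ = {A, C, D, E} — none reach the full schema.
{A, C, G}⁺: ACG→DE adds D, E → {A, C, D, E, G}. Minimal: {C, G}⁺ = {C, G}; {A, G}⁺ = {A, G}; {A, C}⁺ = {A, C} — none reach the full schema.
Any other superkey contains one of these as a subset, so there are no further candidate keys.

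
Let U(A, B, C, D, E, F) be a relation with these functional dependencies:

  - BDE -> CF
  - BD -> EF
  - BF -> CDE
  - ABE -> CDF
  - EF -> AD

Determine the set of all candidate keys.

{B, D}, {B, F}, {A, B, E}

Attribute B never appears on the right-hand side of any dependency, so B must belong to every candidate key.
{B}⁺ = {B}, which is not all of the schema, so we must add further attributes.
{B, D}⁺: BD→EF adds E, F; BF→CDE adds C; EF→AD adds A → {A, B, C, D, E, F}. Minimal: {D}⁺ = {D}; {B}⁺ = {B} — none reach the full schema.
{B, F}⁺: BF→CDE adds C, D, E; EF→AD adds A → {A, B, C, D, E, F}. Minimal: {F}⁺ = {F}; {B}⁺ = {B} — none reach the full schema.
{A, B, E}⁺: ABE→CDF adds C, D, F → {A, B, C, D, E, F}. Minimal: {B, E}⁺ = {B, E}; {A, E}⁺ = {A, E}; {A, B}⁺ = {A, B} — none reach the full schema.
Any other superkey contains one of these as a subset, so there are no further candidate keys.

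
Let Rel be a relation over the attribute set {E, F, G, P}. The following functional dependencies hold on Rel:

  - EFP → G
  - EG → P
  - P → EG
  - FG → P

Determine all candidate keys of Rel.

Attribute F never appears on the right-hand side of any dependency, so F must belong to every candidate key.
{F}⁺ = {F}, which is not all of the schema, so we must add further attributes.
{F, G}⁺: FG→P adds P; P→EG adds E → {E, F, G, P}. Minimal: {G}⁺ = {G}; {F}⁺ = {F} — none reach the full schema.
{F, P}⁺: P→EG adds E, G → {E, F, G, P}. Minimal: {P}⁺ = {E, G, P}; {F}⁺ = {F} — none reach the full schema.

FG; FP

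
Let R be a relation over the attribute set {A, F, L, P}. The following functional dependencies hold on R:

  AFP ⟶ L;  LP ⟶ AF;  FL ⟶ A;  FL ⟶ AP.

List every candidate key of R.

(F, L), (L, P), (A, F, P)

{F, L}⁺: FL→A adds A; FL→AP adds P → {A, F, L, P}.
{L, P}⁺: LP→AF adds A, F → {A, F, L, P}.
{A, F, P}⁺: AFP→L adds L → {A, F, L, P}.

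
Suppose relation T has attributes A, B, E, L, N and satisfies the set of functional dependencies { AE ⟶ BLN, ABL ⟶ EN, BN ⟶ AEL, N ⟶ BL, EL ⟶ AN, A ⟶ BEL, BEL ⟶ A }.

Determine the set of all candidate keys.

(A), (N), (E, L)

{A}⁺: A→BEL adds B, E, L; AE→BLN adds N → {A, B, E, L, N}.
{N}⁺: N→BL adds B, L; BN→AEL adds A, E → {A, B, E, L, N}.
{E, L}⁺: EL→AN adds A, N; A→BEL adds B → {A, B, E, L, N}.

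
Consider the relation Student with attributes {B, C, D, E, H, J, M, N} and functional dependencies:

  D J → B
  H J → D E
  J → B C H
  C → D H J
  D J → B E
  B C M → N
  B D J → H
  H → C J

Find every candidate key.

Attribute M never appears on the right-hand side of any dependency, so M must belong to every candidate key.
{M}⁺ = {M}, which is not all of the schema, so we must add further attributes.
{C, M}⁺: C→DHJ adds D, H, J; DJ→BE adds B, E; BCM→N adds N → {B, C, D, E, H, J, M, N}. Minimal: {M}⁺ = {M}; {C}⁺ = {B, C, D, E, H, J} — none reach the full schema.
{H, M}⁺: H→CJ adds C, J; HJ→DE adds D, E; J→BCH adds B; BCM→N adds N → {B, C, D, E, H, J, M, N}. Minimal: {M}⁺ = {M}; {H}⁺ = {B, C, D, E, H, J} — none reach the full schema.
{J, M}⁺: J→BCH adds B, C, H; C→DHJ adds D; DJ→BE adds E; BCM→N adds N → {B, C, D, E, H, J, M, N}. Minimal: {M}⁺ = {M}; {J}⁺ = {B, C, D, E, H, J} — none reach the full schema.
Any other superkey contains one of these as a subset, so there are no further candidate keys.

CM, HM, JM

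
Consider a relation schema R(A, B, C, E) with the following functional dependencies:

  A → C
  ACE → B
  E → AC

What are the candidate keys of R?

{E}⁺: E→AC adds A, C; ACE→B adds B → {A, B, C, E}.

E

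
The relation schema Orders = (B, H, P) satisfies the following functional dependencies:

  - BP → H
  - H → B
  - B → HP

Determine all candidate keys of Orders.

{B}, {H}

{B}⁺: B→HP adds H, P → {B, H, P}.
{H}⁺: H→B adds B; B→HP adds P → {B, H, P}.
Any other superkey contains one of these as a subset, so there are no further candidate keys.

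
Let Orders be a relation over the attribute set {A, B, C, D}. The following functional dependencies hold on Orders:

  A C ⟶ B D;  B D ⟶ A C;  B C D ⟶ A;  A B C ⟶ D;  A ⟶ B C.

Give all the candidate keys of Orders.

{A}, {B, D}

{A}⁺: A→BC adds B, C; AC→BD adds D → {A, B, C, D}.
{B, D}⁺: BD→AC adds A, C → {A, B, C, D}. Minimal: {D}⁺ = {D}; {B}⁺ = {B} — none reach the full schema.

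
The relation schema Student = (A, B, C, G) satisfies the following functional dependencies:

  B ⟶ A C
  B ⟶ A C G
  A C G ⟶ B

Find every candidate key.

{B}⁺: B→AC adds A, C; B→ACG adds G → {A, B, C, G}.
{A, C, G}⁺: ACG→B adds B → {A, B, C, G}. Minimal: {C, G}⁺ = {C, G}; {A, G}⁺ = {A, G}; {A, C}⁺ = {A, C} — none reach the full schema.

{B}; {A, C, G}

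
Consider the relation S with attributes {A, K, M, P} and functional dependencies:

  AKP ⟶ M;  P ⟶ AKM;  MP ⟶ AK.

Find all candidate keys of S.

Attribute P never appears on the right-hand side of any dependency, so P must belong to every candidate key.
{P}⁺ = {A, K, M, P}, which is all of the schema, so {P} is the only candidate key.

{P}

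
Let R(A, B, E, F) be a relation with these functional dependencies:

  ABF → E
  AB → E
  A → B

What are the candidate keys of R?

(A, F)

Attributes A, F never appear on any right-hand side, so every candidate key must contain {A, F}.
{A, F}⁺ = {A, B, E, F}, which is all of the schema, so {A, F} is the only candidate key.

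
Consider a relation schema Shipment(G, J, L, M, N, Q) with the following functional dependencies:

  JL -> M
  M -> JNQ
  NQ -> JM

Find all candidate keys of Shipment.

{G, J, L}, {G, L, M}, {G, L, N, Q}

Attributes G, L never appear on any right-hand side, so every candidate key must contain {G, L}.
{G, L}⁺ = {G, L}, which is not all of the schema, so we must add further attributes.
{G, J, L}⁺: JL→M adds M; M→JNQ adds N, Q → {G, J, L, M, N, Q}. Minimal: {J, L}⁺ = {J, L, M, N, Q}; {G, L}⁺ = {G, L}; {G, J}⁺ = {G, J} — none reach the full schema.
{G, L, M}⁺: M→JNQ adds J, N, Q → {G, J, L, M, N, Q}. Minimal: {L, M}⁺ = {J, L, M, N, Q}; {G, M}⁺ = {G, J, M, N, Q}; {G, L}⁺ = {G, L} — none reach the full schema.
{G, L, N, Q}⁺: NQ→JM adds J, M → {G, J, L, M, N, Q}. Minimal: {L, N, Q}⁺ = {J, L, M, N, Q}; {G, N, Q}⁺ = {G, J, M, N, Q}; {G, L, Q}⁺ = {G, L, Q}; … — none reach the full schema.
Any other superkey contains one of these as a subset, so there are no further candidate keys.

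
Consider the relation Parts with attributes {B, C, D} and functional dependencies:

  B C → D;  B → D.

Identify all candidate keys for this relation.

Attributes B, C never appear on any right-hand side, so every candidate key must contain {B, C}.
{B, C}⁺ = {B, C, D}, which is all of the schema, so {B, C} is the only candidate key.

(B, C)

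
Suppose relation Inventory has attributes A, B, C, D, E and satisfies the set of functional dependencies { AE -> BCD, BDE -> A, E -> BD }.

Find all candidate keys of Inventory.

{E}

Attribute E never appears on the right-hand side of any dependency, so E must belong to every candidate key.
{E}⁺ = {A, B, C, D, E}, which is all of the schema, so {E} is the only candidate key.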